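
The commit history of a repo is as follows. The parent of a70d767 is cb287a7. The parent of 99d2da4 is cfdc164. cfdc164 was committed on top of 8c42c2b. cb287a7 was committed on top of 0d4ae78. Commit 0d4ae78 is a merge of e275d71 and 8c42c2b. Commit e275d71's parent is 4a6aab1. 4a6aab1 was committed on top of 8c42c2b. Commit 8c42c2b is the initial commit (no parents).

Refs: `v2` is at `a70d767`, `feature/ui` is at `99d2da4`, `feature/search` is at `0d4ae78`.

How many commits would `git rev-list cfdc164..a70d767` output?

5

Reachable from a70d767: {0d4ae78, 4a6aab1, 8c42c2b, a70d767, cb287a7, e275d71}.
Reachable from cfdc164: {8c42c2b, cfdc164}.
In a70d767's history but not cfdc164's: {0d4ae78, 4a6aab1, a70d767, cb287a7, e275d71} — 5 commits.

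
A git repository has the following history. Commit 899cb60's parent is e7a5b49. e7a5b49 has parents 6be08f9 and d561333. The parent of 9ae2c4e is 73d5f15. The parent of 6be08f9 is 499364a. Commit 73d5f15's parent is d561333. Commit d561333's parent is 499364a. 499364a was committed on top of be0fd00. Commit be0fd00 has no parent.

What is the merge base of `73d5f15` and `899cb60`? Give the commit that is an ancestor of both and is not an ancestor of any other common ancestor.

Ancestors of 73d5f15: {499364a, 73d5f15, be0fd00, d561333}.
Ancestors of 899cb60: {499364a, 6be08f9, 899cb60, be0fd00, d561333, e7a5b49}.
Common ancestors: {499364a, be0fd00, d561333}.
Among these, d561333 is not an ancestor of any other common ancestor — it is the merge base.

d561333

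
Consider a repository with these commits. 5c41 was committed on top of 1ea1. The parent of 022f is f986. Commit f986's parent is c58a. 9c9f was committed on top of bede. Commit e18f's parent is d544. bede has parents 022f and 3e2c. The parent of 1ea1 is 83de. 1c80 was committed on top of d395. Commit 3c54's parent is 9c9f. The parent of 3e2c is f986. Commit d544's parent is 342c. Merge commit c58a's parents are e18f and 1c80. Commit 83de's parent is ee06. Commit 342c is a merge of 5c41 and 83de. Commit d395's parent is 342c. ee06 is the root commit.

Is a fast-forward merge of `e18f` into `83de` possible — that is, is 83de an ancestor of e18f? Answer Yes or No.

A fast-forward from 83de to e18f is possible iff 83de is an ancestor of e18f.
Ancestors of e18f: {1ea1, 342c, 5c41, 83de, d544, e18f, ee06}.
83de is among them, so fast-forward is possible.

Yes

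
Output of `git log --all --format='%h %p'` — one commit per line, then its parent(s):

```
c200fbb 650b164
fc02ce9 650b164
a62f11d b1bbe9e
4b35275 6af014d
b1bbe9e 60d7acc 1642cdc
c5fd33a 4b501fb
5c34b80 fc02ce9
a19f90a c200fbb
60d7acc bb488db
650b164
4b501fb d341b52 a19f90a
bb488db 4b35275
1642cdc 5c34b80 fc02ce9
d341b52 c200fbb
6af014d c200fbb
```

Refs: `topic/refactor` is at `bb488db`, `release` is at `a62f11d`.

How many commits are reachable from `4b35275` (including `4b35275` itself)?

Walking parent pointers from 4b35275: reachable set = {4b35275, 650b164, 6af014d, c200fbb}.
That is 4 commits.

4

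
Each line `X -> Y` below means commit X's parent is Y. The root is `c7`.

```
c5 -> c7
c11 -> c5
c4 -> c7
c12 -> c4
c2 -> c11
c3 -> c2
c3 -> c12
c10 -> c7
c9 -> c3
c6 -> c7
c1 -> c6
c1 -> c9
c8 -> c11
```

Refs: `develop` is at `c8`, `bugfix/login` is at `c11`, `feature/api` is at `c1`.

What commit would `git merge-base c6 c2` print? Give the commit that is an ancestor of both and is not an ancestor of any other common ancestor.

c7

Ancestors of c6: {c6, c7}.
Ancestors of c2: {c11, c2, c5, c7}.
Common ancestors: {c7}.
The only common ancestor is c7, so it is the merge base.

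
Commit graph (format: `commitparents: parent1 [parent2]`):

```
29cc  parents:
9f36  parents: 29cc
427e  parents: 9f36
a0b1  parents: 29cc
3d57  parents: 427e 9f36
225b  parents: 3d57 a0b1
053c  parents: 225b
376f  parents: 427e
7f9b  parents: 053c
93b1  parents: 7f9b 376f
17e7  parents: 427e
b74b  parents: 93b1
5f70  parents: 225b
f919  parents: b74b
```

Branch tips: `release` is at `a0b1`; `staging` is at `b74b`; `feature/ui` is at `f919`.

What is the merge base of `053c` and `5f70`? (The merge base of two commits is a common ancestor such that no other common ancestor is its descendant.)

Ancestors of 053c: {053c, 225b, 29cc, 3d57, 427e, 9f36, a0b1}.
Ancestors of 5f70: {225b, 29cc, 3d57, 427e, 5f70, 9f36, a0b1}.
Common ancestors: {225b, 29cc, 3d57, 427e, 9f36, a0b1}.
Among these, 225b is not an ancestor of any other common ancestor — it is the merge base.

225b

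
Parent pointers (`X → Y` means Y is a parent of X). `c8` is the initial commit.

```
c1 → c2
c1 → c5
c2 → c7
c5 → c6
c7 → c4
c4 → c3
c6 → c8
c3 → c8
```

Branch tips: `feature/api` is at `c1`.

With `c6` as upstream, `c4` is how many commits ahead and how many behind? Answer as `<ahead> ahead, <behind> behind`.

Reachable from c4: {c3, c4, c8}.
Reachable from c6: {c6, c8}.
Only in c4's history (ahead): {c3, c4} — 2.
Only in c6's history (behind): {c6} — 1.

2 ahead, 1 behind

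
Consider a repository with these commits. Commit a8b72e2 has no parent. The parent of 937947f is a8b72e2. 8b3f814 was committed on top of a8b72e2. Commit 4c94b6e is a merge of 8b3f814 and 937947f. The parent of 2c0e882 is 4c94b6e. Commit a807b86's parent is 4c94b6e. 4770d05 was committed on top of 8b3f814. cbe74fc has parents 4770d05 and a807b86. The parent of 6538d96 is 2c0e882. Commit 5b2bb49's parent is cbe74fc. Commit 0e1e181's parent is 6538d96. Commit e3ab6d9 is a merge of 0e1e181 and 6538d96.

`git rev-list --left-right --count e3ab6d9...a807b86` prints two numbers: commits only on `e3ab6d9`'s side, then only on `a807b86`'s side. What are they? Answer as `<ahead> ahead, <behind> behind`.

Reachable from e3ab6d9: {0e1e181, 2c0e882, 4c94b6e, 6538d96, 8b3f814, 937947f, a8b72e2, e3ab6d9}.
Reachable from a807b86: {4c94b6e, 8b3f814, 937947f, a807b86, a8b72e2}.
Only in e3ab6d9's history (ahead): {0e1e181, 2c0e882, 6538d96, e3ab6d9} — 4.
Only in a807b86's history (behind): {a807b86} — 1.

4 ahead, 1 behind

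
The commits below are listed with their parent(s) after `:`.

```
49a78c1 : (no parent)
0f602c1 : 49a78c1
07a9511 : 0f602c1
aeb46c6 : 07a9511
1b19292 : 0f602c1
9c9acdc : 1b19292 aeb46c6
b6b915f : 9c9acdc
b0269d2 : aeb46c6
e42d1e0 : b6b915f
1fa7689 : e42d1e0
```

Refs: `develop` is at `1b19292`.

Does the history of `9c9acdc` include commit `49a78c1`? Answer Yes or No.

Ancestors of 9c9acdc (commits reachable by following parents): {07a9511, 0f602c1, 1b19292, 49a78c1, 9c9acdc, aeb46c6}.
49a78c1 is in that set, so it is an ancestor of 9c9acdc.

Yes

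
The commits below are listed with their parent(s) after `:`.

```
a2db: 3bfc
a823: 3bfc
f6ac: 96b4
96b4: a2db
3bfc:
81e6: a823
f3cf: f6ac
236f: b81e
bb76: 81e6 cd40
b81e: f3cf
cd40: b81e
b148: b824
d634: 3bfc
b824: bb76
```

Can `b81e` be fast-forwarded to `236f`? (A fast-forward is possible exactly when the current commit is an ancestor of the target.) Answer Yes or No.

A fast-forward from b81e to 236f is possible iff b81e is an ancestor of 236f.
Ancestors of 236f: {236f, 3bfc, 96b4, a2db, b81e, f3cf, f6ac}.
b81e is among them, so fast-forward is possible.

Yes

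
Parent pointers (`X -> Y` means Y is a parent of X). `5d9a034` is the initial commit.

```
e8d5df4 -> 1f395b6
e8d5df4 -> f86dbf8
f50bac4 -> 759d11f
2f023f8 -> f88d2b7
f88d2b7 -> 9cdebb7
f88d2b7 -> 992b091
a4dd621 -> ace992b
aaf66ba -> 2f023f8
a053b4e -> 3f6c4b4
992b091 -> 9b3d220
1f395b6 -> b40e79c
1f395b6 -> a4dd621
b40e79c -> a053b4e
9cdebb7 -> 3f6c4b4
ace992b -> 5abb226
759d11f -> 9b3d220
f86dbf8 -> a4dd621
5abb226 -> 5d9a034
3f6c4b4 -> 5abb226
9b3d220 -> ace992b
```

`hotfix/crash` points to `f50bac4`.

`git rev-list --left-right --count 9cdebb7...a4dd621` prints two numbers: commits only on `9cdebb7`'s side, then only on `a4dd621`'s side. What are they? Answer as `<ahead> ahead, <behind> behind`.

Reachable from 9cdebb7: {3f6c4b4, 5abb226, 5d9a034, 9cdebb7}.
Reachable from a4dd621: {5abb226, 5d9a034, a4dd621, ace992b}.
Only in 9cdebb7's history (ahead): {3f6c4b4, 9cdebb7} — 2.
Only in a4dd621's history (behind): {a4dd621, ace992b} — 2.

2 ahead, 2 behind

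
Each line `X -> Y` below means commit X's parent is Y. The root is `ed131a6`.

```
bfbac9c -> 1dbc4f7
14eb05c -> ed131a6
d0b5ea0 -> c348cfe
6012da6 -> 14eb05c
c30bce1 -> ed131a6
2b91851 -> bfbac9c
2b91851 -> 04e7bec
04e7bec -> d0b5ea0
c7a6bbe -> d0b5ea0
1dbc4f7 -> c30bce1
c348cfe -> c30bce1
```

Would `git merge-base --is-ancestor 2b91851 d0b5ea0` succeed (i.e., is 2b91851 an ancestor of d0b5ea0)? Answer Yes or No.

Ancestors of d0b5ea0: {c30bce1, c348cfe, d0b5ea0, ed131a6}.
2b91851 is not in that set, so it is not an ancestor of d0b5ea0.

No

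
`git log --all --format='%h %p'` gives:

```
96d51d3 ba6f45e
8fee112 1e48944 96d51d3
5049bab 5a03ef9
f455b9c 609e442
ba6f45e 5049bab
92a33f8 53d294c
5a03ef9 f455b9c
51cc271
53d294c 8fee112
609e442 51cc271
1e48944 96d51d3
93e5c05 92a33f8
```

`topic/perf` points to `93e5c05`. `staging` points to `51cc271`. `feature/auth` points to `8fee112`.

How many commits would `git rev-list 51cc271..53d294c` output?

Reachable from 53d294c: {1e48944, 5049bab, 51cc271, 53d294c, 5a03ef9, 609e442, 8fee112, 96d51d3, ba6f45e, f455b9c}.
Reachable from 51cc271: {51cc271}.
In 53d294c's history but not 51cc271's: {1e48944, 5049bab, 53d294c, 5a03ef9, 609e442, 8fee112, 96d51d3, ba6f45e, f455b9c} — 9 commits.

9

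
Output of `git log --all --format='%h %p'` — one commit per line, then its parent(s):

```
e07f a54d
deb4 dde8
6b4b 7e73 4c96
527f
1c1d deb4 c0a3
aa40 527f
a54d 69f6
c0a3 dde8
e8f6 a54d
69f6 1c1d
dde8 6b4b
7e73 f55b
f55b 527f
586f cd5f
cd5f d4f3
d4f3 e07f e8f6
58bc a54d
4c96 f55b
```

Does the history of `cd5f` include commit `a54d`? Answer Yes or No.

Yes

Ancestors of cd5f (commits reachable by following parents): {1c1d, 4c96, 527f, 69f6, 6b4b, 7e73, a54d, c0a3, cd5f, d4f3, dde8, deb4, e07f, e8f6, f55b}.
a54d is in that set, so it is an ancestor of cd5f.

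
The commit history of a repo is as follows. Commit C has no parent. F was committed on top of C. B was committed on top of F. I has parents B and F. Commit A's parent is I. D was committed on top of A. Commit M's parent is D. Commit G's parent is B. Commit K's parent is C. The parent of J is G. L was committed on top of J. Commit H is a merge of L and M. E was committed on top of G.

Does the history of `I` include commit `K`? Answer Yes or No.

Ancestors of I: {B, C, F, I}.
K is not in that set, so it is not an ancestor of I.

No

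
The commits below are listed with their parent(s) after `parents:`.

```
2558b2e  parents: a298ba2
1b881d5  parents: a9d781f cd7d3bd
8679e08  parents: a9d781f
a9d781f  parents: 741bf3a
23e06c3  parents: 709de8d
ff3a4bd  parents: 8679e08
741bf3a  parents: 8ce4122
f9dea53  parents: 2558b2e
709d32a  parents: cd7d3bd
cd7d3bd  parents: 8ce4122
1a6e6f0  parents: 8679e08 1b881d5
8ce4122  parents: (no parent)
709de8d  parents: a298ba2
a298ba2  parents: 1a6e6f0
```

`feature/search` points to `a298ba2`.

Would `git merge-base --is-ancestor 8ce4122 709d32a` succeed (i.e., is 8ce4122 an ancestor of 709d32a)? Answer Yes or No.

Ancestors of 709d32a (commits reachable by following parents): {709d32a, 8ce4122, cd7d3bd}.
8ce4122 is in that set, so it is an ancestor of 709d32a.

Yes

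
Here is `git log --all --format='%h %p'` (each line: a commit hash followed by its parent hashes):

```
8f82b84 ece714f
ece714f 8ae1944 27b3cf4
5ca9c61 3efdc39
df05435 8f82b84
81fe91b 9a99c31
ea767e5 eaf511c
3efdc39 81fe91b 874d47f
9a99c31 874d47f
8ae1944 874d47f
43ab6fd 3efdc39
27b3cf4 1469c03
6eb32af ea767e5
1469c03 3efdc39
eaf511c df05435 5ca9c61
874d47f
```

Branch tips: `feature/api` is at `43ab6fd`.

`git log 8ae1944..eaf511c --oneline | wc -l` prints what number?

Reachable from eaf511c: {1469c03, 27b3cf4, 3efdc39, 5ca9c61, 81fe91b, 874d47f, 8ae1944, 8f82b84, 9a99c31, df05435, eaf511c, ece714f}.
Reachable from 8ae1944: {874d47f, 8ae1944}.
In eaf511c's history but not 8ae1944's: {1469c03, 27b3cf4, 3efdc39, 5ca9c61, 81fe91b, 8f82b84, 9a99c31, df05435, eaf511c, ece714f} — 10 commits.

10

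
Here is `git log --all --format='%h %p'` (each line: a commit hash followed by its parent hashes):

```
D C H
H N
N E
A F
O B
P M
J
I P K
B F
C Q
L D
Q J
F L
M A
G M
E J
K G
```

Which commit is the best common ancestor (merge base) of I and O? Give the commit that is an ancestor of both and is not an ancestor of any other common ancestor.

Ancestors of I: {A, C, D, E, F, G, H, I, J, K, L, M, N, P, Q}.
Ancestors of O: {B, C, D, E, F, H, J, L, N, O, Q}.
Common ancestors: {C, D, E, F, H, J, L, N, Q}.
Among these, F is not an ancestor of any other common ancestor — it is the merge base.

F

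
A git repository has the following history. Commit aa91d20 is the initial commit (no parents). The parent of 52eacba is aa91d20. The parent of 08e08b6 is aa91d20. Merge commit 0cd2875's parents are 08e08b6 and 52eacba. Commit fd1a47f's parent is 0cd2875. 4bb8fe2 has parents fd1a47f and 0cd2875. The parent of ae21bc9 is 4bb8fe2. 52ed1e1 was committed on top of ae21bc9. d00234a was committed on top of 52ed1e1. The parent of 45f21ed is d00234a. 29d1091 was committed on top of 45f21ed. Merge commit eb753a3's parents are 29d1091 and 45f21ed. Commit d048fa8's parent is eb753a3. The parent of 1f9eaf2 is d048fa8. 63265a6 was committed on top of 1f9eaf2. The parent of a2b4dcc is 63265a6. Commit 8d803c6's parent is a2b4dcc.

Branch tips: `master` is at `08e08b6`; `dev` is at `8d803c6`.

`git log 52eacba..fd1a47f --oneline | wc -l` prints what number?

3

Reachable from fd1a47f: {08e08b6, 0cd2875, 52eacba, aa91d20, fd1a47f}.
Reachable from 52eacba: {52eacba, aa91d20}.
In fd1a47f's history but not 52eacba's: {08e08b6, 0cd2875, fd1a47f} — 3 commits.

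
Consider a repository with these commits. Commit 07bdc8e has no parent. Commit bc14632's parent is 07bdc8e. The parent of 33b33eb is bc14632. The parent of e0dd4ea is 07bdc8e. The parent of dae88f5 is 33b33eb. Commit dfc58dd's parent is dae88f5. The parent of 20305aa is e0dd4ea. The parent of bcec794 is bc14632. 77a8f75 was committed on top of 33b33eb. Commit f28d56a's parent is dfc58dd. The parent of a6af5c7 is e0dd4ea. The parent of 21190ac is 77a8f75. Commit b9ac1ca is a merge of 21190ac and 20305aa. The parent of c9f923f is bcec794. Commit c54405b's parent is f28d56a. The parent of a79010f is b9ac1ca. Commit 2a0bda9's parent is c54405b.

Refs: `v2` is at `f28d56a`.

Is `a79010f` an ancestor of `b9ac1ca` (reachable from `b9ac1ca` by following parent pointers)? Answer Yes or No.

Ancestors of b9ac1ca: {07bdc8e, 20305aa, 21190ac, 33b33eb, 77a8f75, b9ac1ca, bc14632, e0dd4ea}.
a79010f is not in that set, so it is not an ancestor of b9ac1ca.

No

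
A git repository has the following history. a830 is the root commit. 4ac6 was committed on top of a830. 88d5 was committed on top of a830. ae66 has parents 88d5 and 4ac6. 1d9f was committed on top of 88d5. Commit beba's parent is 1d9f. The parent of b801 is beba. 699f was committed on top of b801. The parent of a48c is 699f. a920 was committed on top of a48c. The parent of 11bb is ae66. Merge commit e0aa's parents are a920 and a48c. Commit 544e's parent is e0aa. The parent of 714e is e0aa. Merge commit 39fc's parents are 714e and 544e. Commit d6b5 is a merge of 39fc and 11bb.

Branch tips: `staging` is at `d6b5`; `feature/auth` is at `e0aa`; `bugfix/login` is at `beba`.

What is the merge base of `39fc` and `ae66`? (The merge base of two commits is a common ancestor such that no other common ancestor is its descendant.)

Ancestors of 39fc: {1d9f, 39fc, 544e, 699f, 714e, 88d5, a48c, a830, a920, b801, beba, e0aa}.
Ancestors of ae66: {4ac6, 88d5, a830, ae66}.
Common ancestors: {88d5, a830}.
Among these, 88d5 is not an ancestor of any other common ancestor — it is the merge base.

88d5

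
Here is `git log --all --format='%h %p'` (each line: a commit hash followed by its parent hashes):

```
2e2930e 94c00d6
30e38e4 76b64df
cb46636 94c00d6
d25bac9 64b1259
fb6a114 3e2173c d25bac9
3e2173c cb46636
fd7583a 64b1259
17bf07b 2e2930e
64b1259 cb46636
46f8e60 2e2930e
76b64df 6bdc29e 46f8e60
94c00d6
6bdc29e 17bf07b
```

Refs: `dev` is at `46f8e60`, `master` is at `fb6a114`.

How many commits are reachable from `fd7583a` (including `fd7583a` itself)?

Walking parent pointers from fd7583a: reachable set = {64b1259, 94c00d6, cb46636, fd7583a}.
That is 4 commits.

4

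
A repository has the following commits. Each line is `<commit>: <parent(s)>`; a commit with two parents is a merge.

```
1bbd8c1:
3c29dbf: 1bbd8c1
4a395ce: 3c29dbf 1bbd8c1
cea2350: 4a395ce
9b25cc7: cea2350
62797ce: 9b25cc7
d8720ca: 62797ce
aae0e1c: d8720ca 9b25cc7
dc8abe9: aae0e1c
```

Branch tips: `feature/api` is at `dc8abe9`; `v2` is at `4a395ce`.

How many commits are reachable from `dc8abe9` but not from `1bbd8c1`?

8

Reachable from dc8abe9: {1bbd8c1, 3c29dbf, 4a395ce, 62797ce, 9b25cc7, aae0e1c, cea2350, d8720ca, dc8abe9}.
Reachable from 1bbd8c1: {1bbd8c1}.
In dc8abe9's history but not 1bbd8c1's: {3c29dbf, 4a395ce, 62797ce, 9b25cc7, aae0e1c, cea2350, d8720ca, dc8abe9} — 8 commits.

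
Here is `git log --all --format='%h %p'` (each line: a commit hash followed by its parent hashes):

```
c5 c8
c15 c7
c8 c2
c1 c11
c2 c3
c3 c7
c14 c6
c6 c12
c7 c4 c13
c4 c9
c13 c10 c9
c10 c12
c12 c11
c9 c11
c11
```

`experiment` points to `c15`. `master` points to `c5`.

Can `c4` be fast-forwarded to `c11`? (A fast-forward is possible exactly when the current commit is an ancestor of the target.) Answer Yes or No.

A fast-forward from c4 to c11 is possible iff c4 is an ancestor of c11.
Ancestors of c11: {c11}.
c4 is not among them, so fast-forward is not possible.

No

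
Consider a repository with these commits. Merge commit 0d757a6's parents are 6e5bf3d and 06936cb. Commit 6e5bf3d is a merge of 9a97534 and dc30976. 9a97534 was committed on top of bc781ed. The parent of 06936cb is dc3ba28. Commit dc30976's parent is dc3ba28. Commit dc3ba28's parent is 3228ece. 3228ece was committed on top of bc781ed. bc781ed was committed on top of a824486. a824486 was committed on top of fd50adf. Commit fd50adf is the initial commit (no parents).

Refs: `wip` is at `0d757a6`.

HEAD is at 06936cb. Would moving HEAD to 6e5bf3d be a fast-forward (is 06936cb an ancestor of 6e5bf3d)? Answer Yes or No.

A fast-forward from 06936cb to 6e5bf3d is possible iff 06936cb is an ancestor of 6e5bf3d.
Ancestors of 6e5bf3d: {3228ece, 6e5bf3d, 9a97534, a824486, bc781ed, dc30976, dc3ba28, fd50adf}.
06936cb is not among them, so fast-forward is not possible.

No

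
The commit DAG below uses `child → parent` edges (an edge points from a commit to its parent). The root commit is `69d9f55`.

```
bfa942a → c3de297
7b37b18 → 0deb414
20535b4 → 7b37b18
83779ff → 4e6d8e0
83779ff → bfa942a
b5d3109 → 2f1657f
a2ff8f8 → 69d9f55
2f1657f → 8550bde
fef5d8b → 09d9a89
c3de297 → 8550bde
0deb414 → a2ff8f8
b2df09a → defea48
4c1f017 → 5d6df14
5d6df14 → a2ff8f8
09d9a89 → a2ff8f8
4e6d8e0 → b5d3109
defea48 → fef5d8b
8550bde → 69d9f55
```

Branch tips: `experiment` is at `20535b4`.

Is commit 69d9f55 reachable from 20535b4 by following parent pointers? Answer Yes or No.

Yes

Ancestors of 20535b4 (commits reachable by following parents): {0deb414, 20535b4, 69d9f55, 7b37b18, a2ff8f8}.
69d9f55 is in that set, so it is an ancestor of 20535b4.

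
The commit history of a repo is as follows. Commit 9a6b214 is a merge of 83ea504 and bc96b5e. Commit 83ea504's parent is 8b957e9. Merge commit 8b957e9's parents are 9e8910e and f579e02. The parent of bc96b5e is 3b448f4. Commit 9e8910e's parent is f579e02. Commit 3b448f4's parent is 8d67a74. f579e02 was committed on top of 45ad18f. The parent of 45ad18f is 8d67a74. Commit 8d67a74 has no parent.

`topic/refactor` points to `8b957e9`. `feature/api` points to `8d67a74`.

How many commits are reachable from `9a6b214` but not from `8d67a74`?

Reachable from 9a6b214: {3b448f4, 45ad18f, 83ea504, 8b957e9, 8d67a74, 9a6b214, 9e8910e, bc96b5e, f579e02}.
Reachable from 8d67a74: {8d67a74}.
In 9a6b214's history but not 8d67a74's: {3b448f4, 45ad18f, 83ea504, 8b957e9, 9a6b214, 9e8910e, bc96b5e, f579e02} — 8 commits.

8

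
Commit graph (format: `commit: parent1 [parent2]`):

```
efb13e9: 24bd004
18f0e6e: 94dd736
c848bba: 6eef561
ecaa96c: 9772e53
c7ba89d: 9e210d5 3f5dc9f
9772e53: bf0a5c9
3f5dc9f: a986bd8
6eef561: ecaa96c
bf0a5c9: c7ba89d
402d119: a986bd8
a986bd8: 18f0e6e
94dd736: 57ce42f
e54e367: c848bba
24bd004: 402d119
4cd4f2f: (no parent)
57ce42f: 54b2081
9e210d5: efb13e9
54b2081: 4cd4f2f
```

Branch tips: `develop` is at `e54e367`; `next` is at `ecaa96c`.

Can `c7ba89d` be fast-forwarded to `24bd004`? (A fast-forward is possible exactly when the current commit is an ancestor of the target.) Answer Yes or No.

No

A fast-forward from c7ba89d to 24bd004 is possible iff c7ba89d is an ancestor of 24bd004.
Ancestors of 24bd004: {18f0e6e, 24bd004, 402d119, 4cd4f2f, 54b2081, 57ce42f, 94dd736, a986bd8}.
c7ba89d is not among them, so fast-forward is not possible.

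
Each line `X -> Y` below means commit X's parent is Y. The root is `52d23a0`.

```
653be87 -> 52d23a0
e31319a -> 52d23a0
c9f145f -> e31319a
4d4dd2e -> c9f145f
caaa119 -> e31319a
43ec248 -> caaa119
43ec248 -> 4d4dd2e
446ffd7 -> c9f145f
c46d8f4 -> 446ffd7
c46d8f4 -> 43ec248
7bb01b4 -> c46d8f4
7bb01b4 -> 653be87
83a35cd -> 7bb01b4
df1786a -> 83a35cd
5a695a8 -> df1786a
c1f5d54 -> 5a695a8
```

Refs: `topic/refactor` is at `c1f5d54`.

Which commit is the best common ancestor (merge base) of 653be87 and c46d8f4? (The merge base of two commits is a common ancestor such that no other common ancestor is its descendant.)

Ancestors of 653be87: {52d23a0, 653be87}.
Ancestors of c46d8f4: {43ec248, 446ffd7, 4d4dd2e, 52d23a0, c46d8f4, c9f145f, caaa119, e31319a}.
Common ancestors: {52d23a0}.
The only common ancestor is 52d23a0, so it is the merge base.

52d23a0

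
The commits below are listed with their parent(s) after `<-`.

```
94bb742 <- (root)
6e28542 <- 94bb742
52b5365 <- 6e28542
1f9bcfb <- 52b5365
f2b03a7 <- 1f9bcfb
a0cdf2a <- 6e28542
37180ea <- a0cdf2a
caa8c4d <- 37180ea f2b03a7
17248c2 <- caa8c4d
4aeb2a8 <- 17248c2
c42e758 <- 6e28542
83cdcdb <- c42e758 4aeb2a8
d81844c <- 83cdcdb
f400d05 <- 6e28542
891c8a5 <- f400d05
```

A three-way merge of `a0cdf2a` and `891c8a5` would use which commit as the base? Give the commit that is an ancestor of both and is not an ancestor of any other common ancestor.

Ancestors of a0cdf2a: {6e28542, 94bb742, a0cdf2a}.
Ancestors of 891c8a5: {6e28542, 891c8a5, 94bb742, f400d05}.
Common ancestors: {6e28542, 94bb742}.
Among these, 6e28542 is not an ancestor of any other common ancestor — it is the merge base.

6e28542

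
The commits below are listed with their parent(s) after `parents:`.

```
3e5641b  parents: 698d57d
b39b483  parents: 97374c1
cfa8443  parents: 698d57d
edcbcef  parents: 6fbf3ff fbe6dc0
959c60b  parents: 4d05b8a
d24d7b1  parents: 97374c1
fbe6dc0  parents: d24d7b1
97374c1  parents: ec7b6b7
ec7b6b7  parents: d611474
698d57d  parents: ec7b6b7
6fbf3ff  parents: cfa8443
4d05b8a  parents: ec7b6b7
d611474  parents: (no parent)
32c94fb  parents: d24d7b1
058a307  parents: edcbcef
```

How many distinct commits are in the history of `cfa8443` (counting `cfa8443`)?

4

Walking parent pointers from cfa8443: reachable set = {698d57d, cfa8443, d611474, ec7b6b7}.
That is 4 commits.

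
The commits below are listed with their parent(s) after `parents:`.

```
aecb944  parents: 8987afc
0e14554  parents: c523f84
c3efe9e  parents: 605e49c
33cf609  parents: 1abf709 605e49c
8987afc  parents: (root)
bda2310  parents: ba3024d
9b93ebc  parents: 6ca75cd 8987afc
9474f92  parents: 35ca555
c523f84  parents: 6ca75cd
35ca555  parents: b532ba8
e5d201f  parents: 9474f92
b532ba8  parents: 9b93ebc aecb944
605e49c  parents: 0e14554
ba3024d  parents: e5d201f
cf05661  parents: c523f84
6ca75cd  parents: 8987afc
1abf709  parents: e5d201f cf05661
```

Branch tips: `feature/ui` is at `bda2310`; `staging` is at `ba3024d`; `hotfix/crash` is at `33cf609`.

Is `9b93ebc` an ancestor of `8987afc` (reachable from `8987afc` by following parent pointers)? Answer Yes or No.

No

Ancestors of 8987afc: {8987afc}.
9b93ebc is not in that set, so it is not an ancestor of 8987afc.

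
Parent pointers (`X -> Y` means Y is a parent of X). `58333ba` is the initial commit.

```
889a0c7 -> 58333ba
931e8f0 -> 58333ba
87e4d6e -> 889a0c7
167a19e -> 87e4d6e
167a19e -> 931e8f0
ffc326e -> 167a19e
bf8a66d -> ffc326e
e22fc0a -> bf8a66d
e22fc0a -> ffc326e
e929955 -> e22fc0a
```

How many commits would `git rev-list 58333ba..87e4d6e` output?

2

Reachable from 87e4d6e: {58333ba, 87e4d6e, 889a0c7}.
Reachable from 58333ba: {58333ba}.
In 87e4d6e's history but not 58333ba's: {87e4d6e, 889a0c7} — 2 commits.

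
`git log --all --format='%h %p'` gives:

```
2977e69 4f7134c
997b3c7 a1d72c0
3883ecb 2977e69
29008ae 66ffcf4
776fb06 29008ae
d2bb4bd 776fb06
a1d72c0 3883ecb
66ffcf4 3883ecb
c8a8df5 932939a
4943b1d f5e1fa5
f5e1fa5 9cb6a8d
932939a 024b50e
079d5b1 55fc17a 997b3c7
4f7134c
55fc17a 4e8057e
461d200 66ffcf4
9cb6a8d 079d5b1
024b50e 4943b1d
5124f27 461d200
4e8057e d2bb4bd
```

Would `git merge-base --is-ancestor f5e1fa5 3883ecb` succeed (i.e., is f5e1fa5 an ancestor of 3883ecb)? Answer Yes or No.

No

Ancestors of 3883ecb: {2977e69, 3883ecb, 4f7134c}.
f5e1fa5 is not in that set, so it is not an ancestor of 3883ecb.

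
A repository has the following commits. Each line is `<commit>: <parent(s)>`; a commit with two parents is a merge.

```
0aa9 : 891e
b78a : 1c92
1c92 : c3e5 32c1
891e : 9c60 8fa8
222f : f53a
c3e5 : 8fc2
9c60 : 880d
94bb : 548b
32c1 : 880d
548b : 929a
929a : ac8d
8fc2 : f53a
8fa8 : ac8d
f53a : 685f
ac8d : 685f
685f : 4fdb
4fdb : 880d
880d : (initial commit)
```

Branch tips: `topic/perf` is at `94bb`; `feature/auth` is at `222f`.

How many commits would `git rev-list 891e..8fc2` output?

2

Reachable from 8fc2: {4fdb, 685f, 880d, 8fc2, f53a}.
Reachable from 891e: {4fdb, 685f, 880d, 891e, 8fa8, 9c60, ac8d}.
In 8fc2's history but not 891e's: {8fc2, f53a} — 2 commits.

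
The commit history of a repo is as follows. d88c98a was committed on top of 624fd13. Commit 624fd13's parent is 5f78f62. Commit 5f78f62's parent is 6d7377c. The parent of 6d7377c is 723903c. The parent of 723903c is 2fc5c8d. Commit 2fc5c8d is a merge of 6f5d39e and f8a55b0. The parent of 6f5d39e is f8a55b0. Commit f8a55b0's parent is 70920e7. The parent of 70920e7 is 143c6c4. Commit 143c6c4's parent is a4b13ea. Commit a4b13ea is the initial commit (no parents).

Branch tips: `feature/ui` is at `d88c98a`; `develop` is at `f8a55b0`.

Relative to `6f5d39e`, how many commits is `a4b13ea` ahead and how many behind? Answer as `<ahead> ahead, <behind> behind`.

Reachable from a4b13ea: {a4b13ea}.
Reachable from 6f5d39e: {143c6c4, 6f5d39e, 70920e7, a4b13ea, f8a55b0}.
Only in a4b13ea's history (ahead): {} — 0.
Only in 6f5d39e's history (behind): {143c6c4, 6f5d39e, 70920e7, f8a55b0} — 4.

0 ahead, 4 behind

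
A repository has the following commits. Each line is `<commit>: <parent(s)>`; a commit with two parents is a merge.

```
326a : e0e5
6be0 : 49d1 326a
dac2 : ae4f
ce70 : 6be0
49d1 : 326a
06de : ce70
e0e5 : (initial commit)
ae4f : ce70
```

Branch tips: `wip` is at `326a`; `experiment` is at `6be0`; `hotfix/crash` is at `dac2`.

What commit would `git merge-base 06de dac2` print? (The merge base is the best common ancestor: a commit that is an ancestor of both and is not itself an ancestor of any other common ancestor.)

ce70

Ancestors of 06de: {06de, 326a, 49d1, 6be0, ce70, e0e5}.
Ancestors of dac2: {326a, 49d1, 6be0, ae4f, ce70, dac2, e0e5}.
Common ancestors: {326a, 49d1, 6be0, ce70, e0e5}.
Among these, ce70 is not an ancestor of any other common ancestor — it is the merge base.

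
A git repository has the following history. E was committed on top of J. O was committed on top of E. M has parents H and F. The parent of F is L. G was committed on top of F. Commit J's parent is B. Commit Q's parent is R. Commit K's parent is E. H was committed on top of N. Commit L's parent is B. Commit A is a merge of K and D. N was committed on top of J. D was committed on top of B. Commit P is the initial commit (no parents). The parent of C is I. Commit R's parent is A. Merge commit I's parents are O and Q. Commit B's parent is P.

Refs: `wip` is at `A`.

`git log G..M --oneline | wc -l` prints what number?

4

Reachable from M: {B, F, H, J, L, M, N, P}.
Reachable from G: {B, F, G, L, P}.
In M's history but not G's: {H, J, M, N} — 4 commits.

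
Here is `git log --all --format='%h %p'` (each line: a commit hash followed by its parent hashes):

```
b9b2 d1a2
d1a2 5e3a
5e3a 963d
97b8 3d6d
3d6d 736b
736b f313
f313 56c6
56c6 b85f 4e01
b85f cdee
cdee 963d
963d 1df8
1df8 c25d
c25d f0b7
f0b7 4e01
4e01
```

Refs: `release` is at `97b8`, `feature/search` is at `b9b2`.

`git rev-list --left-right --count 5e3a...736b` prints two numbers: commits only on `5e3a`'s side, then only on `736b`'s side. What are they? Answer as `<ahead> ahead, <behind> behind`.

1 ahead, 5 behind

Reachable from 5e3a: {1df8, 4e01, 5e3a, 963d, c25d, f0b7}.
Reachable from 736b: {1df8, 4e01, 56c6, 736b, 963d, b85f, c25d, cdee, f0b7, f313}.
Only in 5e3a's history (ahead): {5e3a} — 1.
Only in 736b's history (behind): {56c6, 736b, b85f, cdee, f313} — 5.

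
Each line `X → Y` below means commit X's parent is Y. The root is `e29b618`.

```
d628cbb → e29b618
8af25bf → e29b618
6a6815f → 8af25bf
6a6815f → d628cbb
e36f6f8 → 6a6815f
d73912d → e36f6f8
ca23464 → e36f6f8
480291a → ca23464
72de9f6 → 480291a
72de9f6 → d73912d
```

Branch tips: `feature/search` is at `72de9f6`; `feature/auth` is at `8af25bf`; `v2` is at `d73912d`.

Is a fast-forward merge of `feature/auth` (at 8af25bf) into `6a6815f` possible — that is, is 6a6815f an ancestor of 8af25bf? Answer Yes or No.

A fast-forward from 6a6815f to 8af25bf is possible iff 6a6815f is an ancestor of 8af25bf.
Ancestors of 8af25bf: {8af25bf, e29b618}.
6a6815f is not among them, so fast-forward is not possible.

No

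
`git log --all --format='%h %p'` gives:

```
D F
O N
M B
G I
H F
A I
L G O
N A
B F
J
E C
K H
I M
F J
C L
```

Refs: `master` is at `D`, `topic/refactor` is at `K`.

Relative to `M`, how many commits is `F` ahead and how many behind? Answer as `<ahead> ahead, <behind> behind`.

0 ahead, 2 behind

Reachable from F: {F, J}.
Reachable from M: {B, F, J, M}.
Only in F's history (ahead): {} — 0.
Only in M's history (behind): {B, M} — 2.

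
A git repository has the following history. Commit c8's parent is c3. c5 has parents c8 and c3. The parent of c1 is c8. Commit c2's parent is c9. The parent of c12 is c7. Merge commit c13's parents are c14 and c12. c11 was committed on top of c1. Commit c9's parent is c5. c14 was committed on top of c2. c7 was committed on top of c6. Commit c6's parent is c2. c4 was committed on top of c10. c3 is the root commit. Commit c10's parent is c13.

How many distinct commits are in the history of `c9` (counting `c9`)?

4

Walking parent pointers from c9: reachable set = {c3, c5, c8, c9}.
That is 4 commits.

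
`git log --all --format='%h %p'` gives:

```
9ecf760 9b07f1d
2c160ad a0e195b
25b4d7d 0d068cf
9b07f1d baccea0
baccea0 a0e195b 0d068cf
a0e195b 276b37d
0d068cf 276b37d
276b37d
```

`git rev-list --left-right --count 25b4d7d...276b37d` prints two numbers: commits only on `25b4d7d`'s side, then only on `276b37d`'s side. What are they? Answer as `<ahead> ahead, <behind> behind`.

Reachable from 25b4d7d: {0d068cf, 25b4d7d, 276b37d}.
Reachable from 276b37d: {276b37d}.
Only in 25b4d7d's history (ahead): {0d068cf, 25b4d7d} — 2.
Only in 276b37d's history (behind): {} — 0.

2 ahead, 0 behind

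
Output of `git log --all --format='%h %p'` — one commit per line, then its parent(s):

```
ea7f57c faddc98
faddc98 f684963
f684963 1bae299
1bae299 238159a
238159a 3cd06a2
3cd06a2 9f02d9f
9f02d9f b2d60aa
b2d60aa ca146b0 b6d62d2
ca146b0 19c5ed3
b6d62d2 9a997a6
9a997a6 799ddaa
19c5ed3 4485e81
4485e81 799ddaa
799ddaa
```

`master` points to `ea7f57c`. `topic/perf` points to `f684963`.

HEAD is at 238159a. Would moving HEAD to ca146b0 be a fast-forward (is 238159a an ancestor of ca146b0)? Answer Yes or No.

A fast-forward from 238159a to ca146b0 is possible iff 238159a is an ancestor of ca146b0.
Ancestors of ca146b0: {19c5ed3, 4485e81, 799ddaa, ca146b0}.
238159a is not among them, so fast-forward is not possible.

No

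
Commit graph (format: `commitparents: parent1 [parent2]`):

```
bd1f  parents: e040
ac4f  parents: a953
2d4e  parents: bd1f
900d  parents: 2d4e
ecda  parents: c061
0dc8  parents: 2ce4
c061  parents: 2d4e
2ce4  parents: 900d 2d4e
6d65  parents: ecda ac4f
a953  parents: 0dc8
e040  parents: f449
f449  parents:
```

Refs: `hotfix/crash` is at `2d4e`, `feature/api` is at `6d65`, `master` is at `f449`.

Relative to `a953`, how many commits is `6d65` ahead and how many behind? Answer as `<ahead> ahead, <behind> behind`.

Reachable from 6d65: {0dc8, 2ce4, 2d4e, 6d65, 900d, a953, ac4f, bd1f, c061, e040, ecda, f449}.
Reachable from a953: {0dc8, 2ce4, 2d4e, 900d, a953, bd1f, e040, f449}.
Only in 6d65's history (ahead): {6d65, ac4f, c061, ecda} — 4.
Only in a953's history (behind): {} — 0.

4 ahead, 0 behind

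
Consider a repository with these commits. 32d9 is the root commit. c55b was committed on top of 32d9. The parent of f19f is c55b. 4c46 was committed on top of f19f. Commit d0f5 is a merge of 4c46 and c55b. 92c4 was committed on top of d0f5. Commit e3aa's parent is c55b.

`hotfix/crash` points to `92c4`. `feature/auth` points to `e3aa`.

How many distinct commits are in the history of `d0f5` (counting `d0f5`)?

Walking parent pointers from d0f5: reachable set = {32d9, 4c46, c55b, d0f5, f19f}.
That is 5 commits.

5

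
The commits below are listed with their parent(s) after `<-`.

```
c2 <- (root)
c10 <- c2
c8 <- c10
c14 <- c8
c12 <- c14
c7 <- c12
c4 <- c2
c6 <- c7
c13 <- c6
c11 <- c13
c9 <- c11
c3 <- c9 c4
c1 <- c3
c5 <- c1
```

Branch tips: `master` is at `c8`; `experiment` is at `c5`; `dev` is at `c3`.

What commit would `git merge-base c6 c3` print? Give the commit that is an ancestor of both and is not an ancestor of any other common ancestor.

c6

Ancestors of c6: {c10, c12, c14, c2, c6, c7, c8}.
Ancestors of c3: {c10, c11, c12, c13, c14, c2, c3, c4, c6, c7, c8, c9}.
Common ancestors: {c10, c12, c14, c2, c6, c7, c8}.
Among these, c6 is not an ancestor of any other common ancestor — it is the merge base.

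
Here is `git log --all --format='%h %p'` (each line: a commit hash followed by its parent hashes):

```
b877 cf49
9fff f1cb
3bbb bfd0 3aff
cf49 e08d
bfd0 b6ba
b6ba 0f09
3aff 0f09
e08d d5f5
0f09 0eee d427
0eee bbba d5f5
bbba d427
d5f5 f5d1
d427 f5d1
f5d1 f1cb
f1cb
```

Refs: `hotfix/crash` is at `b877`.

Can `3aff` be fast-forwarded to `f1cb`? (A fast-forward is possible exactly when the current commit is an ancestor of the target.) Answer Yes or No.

A fast-forward from 3aff to f1cb is possible iff 3aff is an ancestor of f1cb.
Ancestors of f1cb: {f1cb}.
3aff is not among them, so fast-forward is not possible.

No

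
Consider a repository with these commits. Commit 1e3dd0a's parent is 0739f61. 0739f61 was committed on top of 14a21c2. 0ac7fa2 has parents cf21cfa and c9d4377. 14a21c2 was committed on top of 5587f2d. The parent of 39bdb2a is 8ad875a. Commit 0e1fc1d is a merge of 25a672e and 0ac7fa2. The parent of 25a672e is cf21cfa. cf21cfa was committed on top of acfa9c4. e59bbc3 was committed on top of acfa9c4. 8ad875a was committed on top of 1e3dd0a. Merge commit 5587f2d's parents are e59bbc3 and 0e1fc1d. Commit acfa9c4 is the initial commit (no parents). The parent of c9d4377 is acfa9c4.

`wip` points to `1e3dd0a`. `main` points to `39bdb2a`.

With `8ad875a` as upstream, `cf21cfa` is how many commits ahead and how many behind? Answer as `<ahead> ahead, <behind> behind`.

0 ahead, 10 behind

Reachable from cf21cfa: {acfa9c4, cf21cfa}.
Reachable from 8ad875a: {0739f61, 0ac7fa2, 0e1fc1d, 14a21c2, 1e3dd0a, 25a672e, 5587f2d, 8ad875a, acfa9c4, c9d4377, cf21cfa, e59bbc3}.
Only in cf21cfa's history (ahead): {} — 0.
Only in 8ad875a's history (behind): {0739f61, 0ac7fa2, 0e1fc1d, 14a21c2, 1e3dd0a, 25a672e, 5587f2d, 8ad875a, c9d4377, e59bbc3} — 10.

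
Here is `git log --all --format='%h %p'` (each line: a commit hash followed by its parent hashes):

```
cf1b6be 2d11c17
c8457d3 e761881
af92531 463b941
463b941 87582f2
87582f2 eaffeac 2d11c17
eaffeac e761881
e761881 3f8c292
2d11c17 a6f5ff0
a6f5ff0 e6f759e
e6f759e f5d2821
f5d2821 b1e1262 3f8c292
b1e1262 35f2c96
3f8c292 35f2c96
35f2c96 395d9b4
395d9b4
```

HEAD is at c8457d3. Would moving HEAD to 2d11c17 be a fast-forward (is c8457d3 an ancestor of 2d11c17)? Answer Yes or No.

No

A fast-forward from c8457d3 to 2d11c17 is possible iff c8457d3 is an ancestor of 2d11c17.
Ancestors of 2d11c17: {2d11c17, 35f2c96, 395d9b4, 3f8c292, a6f5ff0, b1e1262, e6f759e, f5d2821}.
c8457d3 is not among them, so fast-forward is not possible.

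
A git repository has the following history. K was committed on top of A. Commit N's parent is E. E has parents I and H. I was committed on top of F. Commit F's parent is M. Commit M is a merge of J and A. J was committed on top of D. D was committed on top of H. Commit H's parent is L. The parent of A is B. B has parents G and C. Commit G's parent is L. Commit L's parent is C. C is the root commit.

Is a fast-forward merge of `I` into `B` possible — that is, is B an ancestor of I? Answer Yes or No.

A fast-forward from B to I is possible iff B is an ancestor of I.
Ancestors of I: {A, B, C, D, F, G, H, I, J, L, M}.
B is among them, so fast-forward is possible.

Yes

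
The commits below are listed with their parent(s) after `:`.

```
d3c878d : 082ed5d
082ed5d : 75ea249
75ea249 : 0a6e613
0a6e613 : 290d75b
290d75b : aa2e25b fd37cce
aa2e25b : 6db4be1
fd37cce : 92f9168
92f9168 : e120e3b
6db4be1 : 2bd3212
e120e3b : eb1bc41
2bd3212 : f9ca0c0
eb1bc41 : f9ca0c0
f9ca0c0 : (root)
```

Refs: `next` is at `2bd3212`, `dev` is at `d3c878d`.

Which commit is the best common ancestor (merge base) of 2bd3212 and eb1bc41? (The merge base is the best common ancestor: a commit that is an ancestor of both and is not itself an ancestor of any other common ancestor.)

f9ca0c0

Ancestors of 2bd3212: {2bd3212, f9ca0c0}.
Ancestors of eb1bc41: {eb1bc41, f9ca0c0}.
Common ancestors: {f9ca0c0}.
The only common ancestor is f9ca0c0, so it is the merge base.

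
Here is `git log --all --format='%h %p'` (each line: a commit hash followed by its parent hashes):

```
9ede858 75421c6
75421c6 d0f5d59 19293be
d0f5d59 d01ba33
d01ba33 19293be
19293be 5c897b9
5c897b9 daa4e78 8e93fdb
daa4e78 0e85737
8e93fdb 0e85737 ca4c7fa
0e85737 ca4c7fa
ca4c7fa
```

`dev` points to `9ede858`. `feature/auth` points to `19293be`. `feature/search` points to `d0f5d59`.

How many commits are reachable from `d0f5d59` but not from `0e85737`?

6

Reachable from d0f5d59: {0e85737, 19293be, 5c897b9, 8e93fdb, ca4c7fa, d01ba33, d0f5d59, daa4e78}.
Reachable from 0e85737: {0e85737, ca4c7fa}.
In d0f5d59's history but not 0e85737's: {19293be, 5c897b9, 8e93fdb, d01ba33, d0f5d59, daa4e78} — 6 commits.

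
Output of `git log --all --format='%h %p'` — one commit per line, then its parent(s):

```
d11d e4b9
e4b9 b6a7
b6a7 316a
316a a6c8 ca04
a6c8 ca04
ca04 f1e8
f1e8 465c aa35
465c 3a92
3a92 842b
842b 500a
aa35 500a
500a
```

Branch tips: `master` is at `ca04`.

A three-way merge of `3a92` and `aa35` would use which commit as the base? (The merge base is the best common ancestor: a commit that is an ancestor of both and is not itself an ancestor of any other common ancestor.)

500a

Ancestors of 3a92: {3a92, 500a, 842b}.
Ancestors of aa35: {500a, aa35}.
Common ancestors: {500a}.
The only common ancestor is 500a, so it is the merge base.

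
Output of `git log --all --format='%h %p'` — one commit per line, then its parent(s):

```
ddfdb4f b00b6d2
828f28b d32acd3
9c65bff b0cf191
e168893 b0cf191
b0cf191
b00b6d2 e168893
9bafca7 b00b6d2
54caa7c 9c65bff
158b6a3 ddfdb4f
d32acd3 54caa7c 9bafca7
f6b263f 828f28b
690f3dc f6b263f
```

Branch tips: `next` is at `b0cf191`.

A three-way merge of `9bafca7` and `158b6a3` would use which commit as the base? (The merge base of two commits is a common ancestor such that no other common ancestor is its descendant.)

b00b6d2

Ancestors of 9bafca7: {9bafca7, b00b6d2, b0cf191, e168893}.
Ancestors of 158b6a3: {158b6a3, b00b6d2, b0cf191, ddfdb4f, e168893}.
Common ancestors: {b00b6d2, b0cf191, e168893}.
Among these, b00b6d2 is not an ancestor of any other common ancestor — it is the merge base.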